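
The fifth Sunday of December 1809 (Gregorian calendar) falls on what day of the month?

31

December 1, 1809 is a Friday, so the first Sunday is the 3rd.
The fifth Sunday is 3 + 28 = 31.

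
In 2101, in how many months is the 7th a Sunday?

Check the 7th of each month of 2101: Jan 7: Fri, Feb 7: Mon, Mar 7: Mon, Apr 7: Thu, May 7: Sat, Jun 7: Tue, Jul 7: Thu, Aug 7: Sun, Sep 7: Wed, Oct 7: Fri, Nov 7: Mon, Dec 7: Wed.
Sunday occurs in August — 1 month.

1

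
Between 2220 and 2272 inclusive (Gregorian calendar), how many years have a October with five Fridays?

21

October has 31 days; it has five Fridays when Friday falls among the first (month-length − 28) days — i.e. when October 1 is one of Friday/Thursday/Wednesday.
October 1 by year: 2220:Sun 2221:Mon 2222:Tue 2223:Wed✓ 2224:Fri✓ 2225:Sat 2226:Sun 2227:Mon 2228:Wed✓ 2229:Thu✓ 2230:Fri✓ 2231:Sat 2232:Mon 2233:Tue 2234:Wed✓ …(23 more)… 2258:Fri✓ 2259:Sat 2260:Mon 2261:Tue 2262:Wed✓ 2263:Thu✓ 2264:Sat 2265:Sun 2266:Mon 2267:Tue 2268:Thu✓ 2269:Fri✓ 2270:Sat 2271:Sun 2272:Tue
Years with five Fridays: 2223, 2224, 2228, 2229, 2230, 2234, 2235, 2240, 2241, 2245, 2246, 2247, 2251, 2252, 2256, 2257, 2258, 2262, 2263, 2268, 2269 → 21.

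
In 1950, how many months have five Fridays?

A month of length L has five Fridays iff its first Friday is on day ≤ L−28 (so day 1–3 in a 31-day month, 1–2 in a 30-day month, day 1 in a leap February).
Checking each month of 1950: Jan starts Sun (31d); Feb starts Wed (28d); Mar starts Wed (31d) ✓; Apr starts Sat (30d); May starts Mon (31d); Jun starts Thu (30d) ✓; Jul starts Sat (31d); Aug starts Tue (31d); Sep starts Fri (30d) ✓; Oct starts Sun (31d); Nov starts Wed (30d); Dec starts Fri (31d) ✓.
Five-Friday months: March, June, September, December → 4.

4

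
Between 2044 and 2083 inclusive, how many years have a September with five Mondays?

September has 30 days; it has five Mondays when Monday falls among the first (month-length − 28) days — i.e. when September 1 is one of Monday/Sunday.
September 1 by year: 2044:Thu 2045:Fri 2046:Sat 2047:Sun✓ 2048:Tue 2049:Wed 2050:Thu 2051:Fri 2052:Sun✓ 2053:Mon✓ 2054:Tue 2055:Wed 2056:Fri 2057:Sat 2058:Sun✓ …(10 more)… 2069:Sun✓ 2070:Mon✓ 2071:Tue 2072:Thu 2073:Fri 2074:Sat 2075:Sun✓ 2076:Tue 2077:Wed 2078:Thu 2079:Fri 2080:Sun✓ 2081:Mon✓ 2082:Tue 2083:Wed
Years with five Mondays: 2047, 2052, 2053, 2058, 2059, 2064, 2069, 2070, 2075, 2080, 2081 → 11.

11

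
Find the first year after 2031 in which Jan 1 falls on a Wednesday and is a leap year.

Jan 1 advances by 2 weekdays after a leap year and by 1 after a common year.
2031: Jan 1 is Wednesday.
2032: Thursday (leap)
2033: Saturday
2034: Sunday
2035: Monday
2036: Tuesday (leap)
2037: Thursday
2038: Friday
2039: Saturday
2040: Sunday (leap)
2041: Tuesday
2042: Wednesday
2043: Thursday
2044: Friday (leap)
2045: Sunday
2046: Monday
2047: Tuesday
2048: Wednesday (leap)
2048 begins on a Wednesday and is a leap year.

2048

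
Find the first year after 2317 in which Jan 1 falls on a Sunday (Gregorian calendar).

2322

Jan 1 advances by 2 weekdays after a leap year and by 1 after a common year.
2317: Jan 1 is Monday.
2318: Tuesday
2319: Wednesday
2320: Thursday (leap)
2321: Saturday
2322: Sunday
2322 begins on a Sunday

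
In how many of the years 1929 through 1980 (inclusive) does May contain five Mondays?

May has 31 days; it has five Mondays when Monday falls among the first (month-length − 28) days — i.e. when May 1 is one of Monday/Sunday/Saturday.
May 1 by year: 1929:Wed 1930:Thu 1931:Fri 1932:Sun✓ 1933:Mon✓ 1934:Tue 1935:Wed 1936:Fri 1937:Sat✓ 1938:Sun✓ 1939:Mon✓ 1940:Wed 1941:Thu 1942:Fri 1943:Sat✓ …(22 more)… 1966:Sun✓ 1967:Mon✓ 1968:Wed 1969:Thu 1970:Fri 1971:Sat✓ 1972:Mon✓ 1973:Tue 1974:Wed 1975:Thu 1976:Sat✓ 1977:Sun✓ 1978:Mon✓ 1979:Tue 1980:Thu
Years with five Mondays: 1932, 1933, 1937, 1938, 1939, 1943, 1944, 1948, 1949, 1950, 1954, 1955, 1960, 1961, 1965, 1966, 1967, 1971, 1972, 1976, 1977, 1978 → 22.

22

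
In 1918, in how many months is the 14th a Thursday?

Check the 14th of each month of 1918: Jan 14: Mon, Feb 14: Thu, Mar 14: Thu, Apr 14: Sun, May 14: Tue, Jun 14: Fri, Jul 14: Sun, Aug 14: Wed, Sep 14: Sat, Oct 14: Mon, Nov 14: Thu, Dec 14: Sat.
Thursday occurs in February, March, November — 3 months.

3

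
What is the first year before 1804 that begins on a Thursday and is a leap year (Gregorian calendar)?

Jan 1 advances by 2 weekdays after a leap year and by 1 after a common year.
1804: Jan 1 is Sunday (leap).
1803: Saturday
1802: Friday
1801: Thursday
1800: Wednesday
1799: Tuesday
1798: Monday
1797: Sunday
1796: Friday (leap)
1795: Thursday
1794: Wednesday
1793: Tuesday
1792: Sunday (leap)
1791: Saturday
1790: Friday
1789: Thursday
1788: Tuesday (leap)
1787: Monday
1786: Sunday
1785: Saturday
1784: Thursday (leap)
1784 begins on a Thursday and is a leap year.

1784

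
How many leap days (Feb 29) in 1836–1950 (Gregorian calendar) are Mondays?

5

Leap years in 1836–1950: 28 of them.
Feb 29 weekday advances by 5 (mod 7) from one leap year to the next four years later (or differs when a century non-leap intervenes).
Leap-day weekdays: 1836:Mon✓ 1840:Sat 1844:Thu 1848:Tue 1852:Sun 1856:Fri 1860:Wed 1864:Mon✓ 1868:Sat 1872:Thu 1876:Tue 1880:Sun 1884:Fri 1888:Wed 1892:Mon✓ 1896:Sat 1904:Mon✓ 1908:Sat 1912:Thu 1916:Tue 1920:Sun 1924:Fri 1928:Wed 1932:Mon✓ 1936:Sat 1940:Thu 1944:Tue 1948:Sun
Monday: 1836, 1864, 1892, 1904, 1932 → 5.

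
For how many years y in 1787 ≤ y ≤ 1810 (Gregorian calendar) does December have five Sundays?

December has 31 days; it has five Sundays when Sunday falls among the first (month-length − 28) days — i.e. when December 1 is one of Sunday/Saturday/Friday.
December 1 by year: 1787:Sat✓ 1788:Mon 1789:Tue 1790:Wed 1791:Thu 1792:Sat✓ 1793:Sun✓ 1794:Mon 1795:Tue 1796:Thu 1797:Fri✓ 1798:Sat✓ 1799:Sun✓ 1800:Mon 1801:Tue 1802:Wed 1803:Thu 1804:Sat✓ 1805:Sun✓ 1806:Mon 1807:Tue 1808:Thu 1809:Fri✓ 1810:Sat✓
Years with five Sundays: 1787, 1792, 1793, 1797, 1798, 1799, 1804, 1805, 1809, 1810 → 10.

10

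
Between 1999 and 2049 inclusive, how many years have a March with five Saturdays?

March has 31 days; it has five Saturdays when Saturday falls among the first (month-length − 28) days — i.e. when March 1 is one of Saturday/Friday/Thursday.
March 1 by year: 1999:Mon 2000:Wed 2001:Thu✓ 2002:Fri✓ 2003:Sat✓ 2004:Mon 2005:Tue 2006:Wed 2007:Thu✓ 2008:Sat✓ 2009:Sun 2010:Mon 2011:Tue 2012:Thu✓ 2013:Fri✓ …(21 more)… 2035:Thu✓ 2036:Sat✓ 2037:Sun 2038:Mon 2039:Tue 2040:Thu✓ 2041:Fri✓ 2042:Sat✓ 2043:Sun 2044:Tue 2045:Wed 2046:Thu✓ 2047:Fri✓ 2048:Sun 2049:Mon
Years with five Saturdays: 2001, 2002, 2003, 2007, 2008, 2012, 2013, 2014, 2018, 2019, 2024, 2025, 2029, 2030, 2031, 2035, 2036, 2040, 2041, 2042, 2046, 2047 → 22.

22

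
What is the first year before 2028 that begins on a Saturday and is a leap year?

Jan 1 advances by 2 weekdays after a leap year and by 1 after a common year.
2028: Jan 1 is Saturday (leap).
2027: Friday
2026: Thursday
2025: Wednesday
2024: Monday (leap)
2023: Sunday
2022: Saturday
2021: Friday
2020: Wednesday (leap)
2019: Tuesday
2018: Monday
2017: Sunday
2016: Friday (leap)
2015: Thursday
2014: Wednesday
2013: Tuesday
2012: Sunday (leap)
2011: Saturday
2010: Friday
2009: Thursday
2008: Tuesday (leap)
2007: Monday
2006: Sunday
2005: Saturday
2004: Thursday (leap)
2003: Wednesday
2002: Tuesday
2001: Monday
2000: Saturday (leap)
2000 begins on a Saturday and is a leap year.

2000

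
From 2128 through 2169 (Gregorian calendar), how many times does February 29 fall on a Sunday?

2

Leap years in 2128–2169: 11 of them.
Feb 29 weekday advances by 5 (mod 7) from one leap year to the next four years later (or differs when a century non-leap intervenes).
Leap-day weekdays: 2128:Sun✓ 2132:Fri 2136:Wed 2140:Mon 2144:Sat 2148:Thu 2152:Tue 2156:Sun✓ 2160:Fri 2164:Wed 2168:Mon
Sunday: 2128, 2156 → 2.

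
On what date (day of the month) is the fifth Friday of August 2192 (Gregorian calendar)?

August 1, 2192 is a Wednesday, so the first Friday is the 3rd.
The fifth Friday is 3 + 28 = 31.

31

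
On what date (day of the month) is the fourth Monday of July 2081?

28

July 1, 2081 is a Tuesday, so the first Monday is the 7th.
The fourth Monday is 7 + 21 = 28.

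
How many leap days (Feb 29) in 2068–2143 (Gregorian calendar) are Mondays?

Leap years in 2068–2143: 18 of them.
Feb 29 weekday advances by 5 (mod 7) from one leap year to the next four years later (or differs when a century non-leap intervenes).
Leap-day weekdays: 2068:Wed 2072:Mon✓ 2076:Sat 2080:Thu 2084:Tue 2088:Sun 2092:Fri 2096:Wed 2104:Fri 2108:Wed 2112:Mon✓ 2116:Sat 2120:Thu 2124:Tue 2128:Sun 2132:Fri 2136:Wed 2140:Mon✓
Monday: 2072, 2112, 2140 → 3.

3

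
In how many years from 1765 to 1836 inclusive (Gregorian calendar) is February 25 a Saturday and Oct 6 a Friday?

7

Check each year's weekday for February 25 and Oct 6:
  1765: Mon/Sun  1766: Tue/Mon  1767: Wed/Tue  1768: Thu/Thu  1769: Sat/Fri ✓  1770: Sun/Sat  1771: Mon/Sun  1772: Tue/Tue  1773: Thu/Wed  1774: Fri/Thu  1775: Sat/Fri ✓  1776: Sun/Sun  1777: Tue/Mon  1778: Wed/Tue  …(44 more)…  1823: Tue/Mon  1824: Wed/Wed  1825: Fri/Thu  1826: Sat/Fri ✓  1827: Sun/Sat  1828: Mon/Mon  1829: Wed/Tue  1830: Thu/Wed  1831: Fri/Thu  1832: Sat/Sat  1833: Mon/Sun  1834: Tue/Mon  1835: Wed/Tue  1836: Thu/Thu
Both conditions hold in: 1769, 1775, 1786, 1797, 1809, 1815, 1826 — 7.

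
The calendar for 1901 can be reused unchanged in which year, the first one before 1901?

Two years share a calendar iff Jan 1 falls on the same weekday and both are leap or both are common. 1901: Jan 1 is Tuesday, common year.
1900: Jan 1 Monday, common
1899: Jan 1 Sunday, common
1898: Jan 1 Saturday, common
1897: Jan 1 Friday, common
1896: Jan 1 Wednesday, leap
1895: Jan 1 Tuesday, common
1895 matches on both conditions.

1895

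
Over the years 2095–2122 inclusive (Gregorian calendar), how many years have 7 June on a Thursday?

4

Track 7 June's weekday year by year (advancing +1, or +2 across a Feb 29):
  2095: Tue  2096: Thu (+2) ✓  2097: Fri (+1)  2098: Sat (+1)  2099: Sun (+1)
  2100: Mon (+1)  2101: Tue (+1)  2102: Wed (+1)  2103: Thu (+1) ✓  2104: Sat (+2)
  2105: Sun (+1)  2106: Mon (+1)  2107: Tue (+1)  2108: Thu (+2) ✓  2109: Fri (+1)
  2110: Sat (+1)  2111: Sun (+1)  2112: Tue (+2)  2113: Wed (+1)  2114: Thu (+1) ✓
  2115: Fri (+1)  2116: Sun (+2)  2117: Mon (+1)  2118: Tue (+1)  2119: Wed (+1)
  2120: Fri (+2)  2121: Sat (+1)  2122: Sun (+1)
Thursday years: 2096, 2103, 2108, 2114 — 4 in total.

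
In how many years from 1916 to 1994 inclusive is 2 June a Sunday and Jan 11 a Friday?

9

Check each year's weekday for 2 June and Jan 11:
  1916: Fri/Tue  1917: Sat/Thu  1918: Sun/Fri ✓  1919: Mon/Sat  1920: Wed/Sun  1921: Thu/Tue  1922: Fri/Wed  1923: Sat/Thu  1924: Mon/Fri  1925: Tue/Sun  1926: Wed/Mon  1927: Thu/Tue  1928: Sat/Wed  1929: Sun/Fri ✓  …(51 more)…  1981: Tue/Sun  1982: Wed/Mon  1983: Thu/Tue  1984: Sat/Wed  1985: Sun/Fri ✓  1986: Mon/Sat  1987: Tue/Sun  1988: Thu/Mon  1989: Fri/Wed  1990: Sat/Thu  1991: Sun/Fri ✓  1992: Tue/Sat  1993: Wed/Mon  1994: Thu/Tue
Both conditions hold in: 1918, 1929, 1935, 1946, 1957, 1963, 1974, 1985, 1991 — 9.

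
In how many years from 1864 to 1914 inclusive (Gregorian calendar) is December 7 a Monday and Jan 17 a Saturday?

Check each year's weekday for December 7 and Jan 17:
  1864: Wed/Sun  1865: Thu/Tue  1866: Fri/Wed  1867: Sat/Thu  1868: Mon/Fri  1869: Tue/Sun  1870: Wed/Mon  1871: Thu/Tue  1872: Sat/Wed  1873: Sun/Fri  1874: Mon/Sat ✓  1875: Tue/Sun  1876: Thu/Mon  1877: Fri/Wed  …(23 more)…  1901: Sat/Thu  1902: Sun/Fri  1903: Mon/Sat ✓  1904: Wed/Sun  1905: Thu/Tue  1906: Fri/Wed  1907: Sat/Thu  1908: Mon/Fri  1909: Tue/Sun  1910: Wed/Mon  1911: Thu/Tue  1912: Sat/Wed  1913: Sun/Fri  1914: Mon/Sat ✓
Both conditions hold in: 1874, 1885, 1891, 1903, 1914 — 5.

5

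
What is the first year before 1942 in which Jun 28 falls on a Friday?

From one year to the next, a fixed date's weekday advances by 1, or by 2 when a Feb 29 lies between the two dates.
1942: June 28 is Sunday.
1941: Saturday (−1)
1940: Friday (−1)
Jun 28 falls on a Friday in 1940.

1940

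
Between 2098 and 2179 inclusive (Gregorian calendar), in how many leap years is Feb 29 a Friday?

Leap years in 2098–2179: 19 of them.
Feb 29 weekday advances by 5 (mod 7) from one leap year to the next four years later (or differs when a century non-leap intervenes).
Leap-day weekdays: 2104:Fri✓ 2108:Wed 2112:Mon 2116:Sat 2120:Thu 2124:Tue 2128:Sun 2132:Fri✓ 2136:Wed 2140:Mon 2144:Sat 2148:Thu 2152:Tue 2156:Sun 2160:Fri✓ 2164:Wed 2168:Mon 2172:Sat 2176:Thu
Friday: 2104, 2132, 2160 → 3.

3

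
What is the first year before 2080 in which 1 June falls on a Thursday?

From one year to the next, a fixed date's weekday advances by 1, or by 2 when a Feb 29 lies between the two dates.
2080: June 1 is Saturday.
2079: Thursday (−2)
1 June falls on a Thursday in 2079.

2079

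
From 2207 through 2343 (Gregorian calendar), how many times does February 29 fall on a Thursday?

Leap years in 2207–2343: 33 of them.
Feb 29 weekday advances by 5 (mod 7) from one leap year to the next four years later (or differs when a century non-leap intervenes).
Leap-day weekdays: 2208:Mon 2212:Sat 2216:Thu✓ 2220:Tue 2224:Sun 2228:Fri 2232:Wed 2236:Mon 2240:Sat 2244:Thu✓ 2248:Tue 2252:Sun 2256:Fri …(7 more)… 2288:Wed 2292:Mon 2296:Sat 2304:Mon 2308:Sat 2312:Thu✓ 2316:Tue 2320:Sun 2324:Fri 2328:Wed 2332:Mon 2336:Sat 2340:Thu✓
Thursday: 2216, 2244, 2272, 2312, 2340 → 5.

5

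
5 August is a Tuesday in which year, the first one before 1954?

From one year to the next, a fixed date's weekday advances by 1, or by 2 when a Feb 29 lies between the two dates.
1954: August 5 is Thursday.
1953: Wednesday (−1)
1952: Tuesday (−1)
5 August falls on a Tuesday in 1952.

1952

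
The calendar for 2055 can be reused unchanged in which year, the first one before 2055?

Two years share a calendar iff Jan 1 falls on the same weekday and both are leap or both are common. 2055: Jan 1 is Friday, common year.
2054: Jan 1 Thursday, common
2053: Jan 1 Wednesday, common
2052: Jan 1 Monday, leap
2051: Jan 1 Sunday, common
2050: Jan 1 Saturday, common
2049: Jan 1 Friday, common
2049 matches on both conditions.

2049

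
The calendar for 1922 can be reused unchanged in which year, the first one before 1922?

1911

Two years share a calendar iff Jan 1 falls on the same weekday and both are leap or both are common. 1922: Jan 1 is Sunday, common year.
1921: Jan 1 Saturday, common
1920: Jan 1 Thursday, leap
1919: Jan 1 Wednesday, common
1918: Jan 1 Tuesday, common
1917: Jan 1 Monday, common
1916: Jan 1 Saturday, leap
1915: Jan 1 Friday, common
1914: Jan 1 Thursday, common
1913: Jan 1 Wednesday, common
1912: Jan 1 Monday, leap
1911: Jan 1 Sunday, common
1911 matches on both conditions.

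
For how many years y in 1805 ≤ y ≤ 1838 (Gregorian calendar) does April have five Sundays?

April has 30 days; it has five Sundays when Sunday falls among the first (month-length − 28) days — i.e. when April 1 is one of Sunday/Saturday.
April 1 by year: 1805:Mon 1806:Tue 1807:Wed 1808:Fri 1809:Sat✓ 1810:Sun✓ 1811:Mon 1812:Wed 1813:Thu 1814:Fri 1815:Sat✓ 1816:Mon 1817:Tue 1818:Wed 1819:Thu …(4 more)… 1824:Thu 1825:Fri 1826:Sat✓ 1827:Sun✓ 1828:Tue 1829:Wed 1830:Thu 1831:Fri 1832:Sun✓ 1833:Mon 1834:Tue 1835:Wed 1836:Fri 1837:Sat✓ 1838:Sun✓
Years with five Sundays: 1809, 1810, 1815, 1820, 1821, 1826, 1827, 1832, 1837, 1838 → 10.

10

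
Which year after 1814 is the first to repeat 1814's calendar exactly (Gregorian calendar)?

1825

Two years share a calendar iff Jan 1 falls on the same weekday and both are leap or both are common. 1814: Jan 1 is Saturday, common year.
1815: Jan 1 Sunday, common
1816: Jan 1 Monday, leap
1817: Jan 1 Wednesday, common
1818: Jan 1 Thursday, common
1819: Jan 1 Friday, common
1820: Jan 1 Saturday, leap
1821: Jan 1 Monday, common
1822: Jan 1 Tuesday, common
1823: Jan 1 Wednesday, common
1824: Jan 1 Thursday, leap
1825: Jan 1 Saturday, common
1825 matches on both conditions.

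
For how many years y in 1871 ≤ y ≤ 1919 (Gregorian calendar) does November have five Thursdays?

November has 30 days; it has five Thursdays when Thursday falls among the first (month-length − 28) days — i.e. when November 1 is one of Thursday/Wednesday.
November 1 by year: 1871:Wed✓ 1872:Fri 1873:Sat 1874:Sun 1875:Mon 1876:Wed✓ 1877:Thu✓ 1878:Fri 1879:Sat 1880:Mon 1881:Tue 1882:Wed✓ 1883:Thu✓ 1884:Sat 1885:Sun …(19 more)… 1905:Wed✓ 1906:Thu✓ 1907:Fri 1908:Sun 1909:Mon 1910:Tue 1911:Wed✓ 1912:Fri 1913:Sat 1914:Sun 1915:Mon 1916:Wed✓ 1917:Thu✓ 1918:Fri 1919:Sat
Years with five Thursdays: 1871, 1876, 1877, 1882, 1883, 1888, 1893, 1894, 1899, 1900, 1905, 1906, 1911, 1916, 1917 → 15.

15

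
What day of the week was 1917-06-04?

Monday

January 1, 1917 is a Monday.
June 4 is day 155 of the year, i.e. 154 days after Jan 1.
154 mod 7 = 0, so advance 0 weekdays from Monday: Monday.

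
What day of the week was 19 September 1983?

Monday

January 1, 1983 is a Saturday.
September 19 is day 262 of the year, i.e. 261 days after Jan 1.
261 mod 7 = 2, so advance 2 weekdays from Saturday: Monday.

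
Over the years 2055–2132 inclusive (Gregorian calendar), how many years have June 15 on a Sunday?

12

Track June 15's weekday year by year (advancing +1, or +2 across a Feb 29):
  2055: Tue  2056: Thu (+2)  2057: Fri (+1)  2058: Sat (+1)  2059: Sun (+1) ✓
  2060: Tue (+2)  2061: Wed (+1)  2062: Thu (+1)  2063: Fri (+1)  2064: Sun (+2) ✓
  2065: Mon (+1)  2066: Tue (+1)  2067: Wed (+1)  2068: Fri (+2)  … (50 more years) …
  2119: Thu (+1)  2120: Sat (+2)  2121: Sun (+1) ✓  2122: Mon (+1)  2123: Tue (+1)
  2124: Thu (+2)  2125: Fri (+1)  2126: Sat (+1)  2127: Sun (+1) ✓  2128: Tue (+2)
  2129: Wed (+1)  2130: Thu (+1)  2131: Fri (+1)  2132: Sun (+2) ✓
Sunday years: 2059, 2064, 2070, 2081, 2087, 2092, 2098, 2104, 2110, 2121, 2127, 2132 — 12 in total.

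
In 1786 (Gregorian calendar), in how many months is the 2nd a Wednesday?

1

Check the 2nd of each month of 1786: Jan 2: Mon, Feb 2: Thu, Mar 2: Thu, Apr 2: Sun, May 2: Tue, Jun 2: Fri, Jul 2: Sun, Aug 2: Wed, Sep 2: Sat, Oct 2: Mon, Nov 2: Thu, Dec 2: Sat.
Wednesday occurs in August — 1 month.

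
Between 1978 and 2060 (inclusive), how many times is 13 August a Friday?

Track 13 August's weekday year by year (advancing +1, or +2 across a Feb 29):
  1978: Sun  1979: Mon (+1)  1980: Wed (+2)  1981: Thu (+1)  1982: Fri (+1) ✓
  1983: Sat (+1)  1984: Mon (+2)  1985: Tue (+1)  1986: Wed (+1)  1987: Thu (+1)
  1988: Sat (+2)  1989: Sun (+1)  1990: Mon (+1)  1991: Tue (+1)  … (55 more years) …
  2047: Tue (+1)  2048: Thu (+2)  2049: Fri (+1) ✓  2050: Sat (+1)  2051: Sun (+1)
  2052: Tue (+2)  2053: Wed (+1)  2054: Thu (+1)  2055: Fri (+1) ✓  2056: Sun (+2)
  2057: Mon (+1)  2058: Tue (+1)  2059: Wed (+1)  2060: Fri (+2) ✓
Friday years: 1982, 1993, 1999, 2004, 2010, 2021, 2027, 2032, 2038, 2049, 2055, 2060 — 12 in total.

12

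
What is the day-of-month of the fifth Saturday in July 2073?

July 1, 2073 is a Saturday, so the first Saturday is the 1st.
The fifth Saturday is 1 + 28 = 29.

29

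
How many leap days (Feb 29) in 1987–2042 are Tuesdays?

2

Leap years in 1987–2042: 14 of them.
Feb 29 weekday advances by 5 (mod 7) from one leap year to the next four years later (or differs when a century non-leap intervenes).
Leap-day weekdays: 1988:Mon 1992:Sat 1996:Thu 2000:Tue✓ 2004:Sun 2008:Fri 2012:Wed 2016:Mon 2020:Sat 2024:Thu 2028:Tue✓ 2032:Sun 2036:Fri 2040:Wed
Tuesday: 2000, 2028 → 2.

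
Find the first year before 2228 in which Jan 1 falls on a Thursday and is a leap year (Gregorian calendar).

Jan 1 advances by 2 weekdays after a leap year and by 1 after a common year.
2228: Jan 1 is Tuesday (leap).
2227: Monday
2226: Sunday
2225: Saturday
2224: Thursday (leap)
2224 begins on a Thursday and is a leap year.

2224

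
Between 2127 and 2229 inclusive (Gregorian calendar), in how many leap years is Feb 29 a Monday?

4

Leap years in 2127–2229: 25 of them.
Feb 29 weekday advances by 5 (mod 7) from one leap year to the next four years later (or differs when a century non-leap intervenes).
Leap-day weekdays: 2128:Sun 2132:Fri 2136:Wed 2140:Mon✓ 2144:Sat 2148:Thu 2152:Tue 2156:Sun 2160:Fri 2164:Wed 2168:Mon✓ 2172:Sat 2176:Thu 2180:Tue 2184:Sun 2188:Fri 2192:Wed 2196:Mon✓ 2204:Wed 2208:Mon✓ 2212:Sat 2216:Thu 2220:Tue 2224:Sun 2228:Fri
Monday: 2140, 2168, 2196, 2208 → 4.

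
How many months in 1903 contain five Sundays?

A month of length L has five Sundays iff its first Sunday is on day ≤ L−28 (so day 1–3 in a 31-day month, 1–2 in a 30-day month, day 1 in a leap February).
Checking each month of 1903: Jan starts Thu (31d); Feb starts Sun (28d); Mar starts Sun (31d) ✓; Apr starts Wed (30d); May starts Fri (31d) ✓; Jun starts Mon (30d); Jul starts Wed (31d); Aug starts Sat (31d) ✓; Sep starts Tue (30d); Oct starts Thu (31d); Nov starts Sun (30d) ✓; Dec starts Tue (31d).
Five-Sunday months: March, May, August, November → 4.

4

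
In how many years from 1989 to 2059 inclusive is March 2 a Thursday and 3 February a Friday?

8

Check each year's weekday for March 2 and 3 February:
  1989: Thu/Fri ✓  1990: Fri/Sat  1991: Sat/Sun  1992: Mon/Mon  1993: Tue/Wed  1994: Wed/Thu  1995: Thu/Fri ✓  1996: Sat/Sat  1997: Sun/Mon  1998: Mon/Tue  1999: Tue/Wed  2000: Thu/Thu  2001: Fri/Sat  2002: Sat/Sun  …(43 more)…  2046: Fri/Sat  2047: Sat/Sun  2048: Mon/Mon  2049: Tue/Wed  2050: Wed/Thu  2051: Thu/Fri ✓  2052: Sat/Sat  2053: Sun/Mon  2054: Mon/Tue  2055: Tue/Wed  2056: Thu/Thu  2057: Fri/Sat  2058: Sat/Sun  2059: Sun/Mon
Both conditions hold in: 1989, 1995, 2006, 2017, 2023, 2034, 2045, 2051 — 8.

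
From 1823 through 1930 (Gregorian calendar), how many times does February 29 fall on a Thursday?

3

Leap years in 1823–1930: 26 of them.
Feb 29 weekday advances by 5 (mod 7) from one leap year to the next four years later (or differs when a century non-leap intervenes).
Leap-day weekdays: 1824:Sun 1828:Fri 1832:Wed 1836:Mon 1840:Sat 1844:Thu✓ 1848:Tue 1852:Sun 1856:Fri 1860:Wed 1864:Mon 1868:Sat 1872:Thu✓ 1876:Tue 1880:Sun 1884:Fri 1888:Wed 1892:Mon 1896:Sat 1904:Mon 1908:Sat 1912:Thu✓ 1916:Tue 1920:Sun 1924:Fri 1928:Wed
Thursday: 1844, 1872, 1912 → 3.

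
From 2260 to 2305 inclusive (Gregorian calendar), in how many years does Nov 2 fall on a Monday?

Track Nov 2's weekday year by year (advancing +1, or +2 across a Feb 29):
  2260: Fri  2261: Sat (+1)  2262: Sun (+1)  2263: Mon (+1) ✓  2264: Wed (+2)
  2265: Thu (+1)  2266: Fri (+1)  2267: Sat (+1)  2268: Mon (+2) ✓  2269: Tue (+1)
  2270: Wed (+1)  2271: Thu (+1)  2272: Sat (+2)  2273: Sun (+1)  … (18 more years) …
  2292: Wed (+2)  2293: Thu (+1)  2294: Fri (+1)  2295: Sat (+1)  2296: Mon (+2) ✓
  2297: Tue (+1)  2298: Wed (+1)  2299: Thu (+1)  2300: Fri (+1)  2301: Sat (+1)
  2302: Sun (+1)  2303: Mon (+1) ✓  2304: Wed (+2)  2305: Thu (+1)
Monday years: 2263, 2268, 2274, 2285, 2291, 2296, 2303 — 7 in total.

7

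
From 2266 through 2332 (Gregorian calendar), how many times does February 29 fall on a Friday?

Leap years in 2266–2332: 16 of them.
Feb 29 weekday advances by 5 (mod 7) from one leap year to the next four years later (or differs when a century non-leap intervenes).
Leap-day weekdays: 2268:Sat 2272:Thu 2276:Tue 2280:Sun 2284:Fri✓ 2288:Wed 2292:Mon 2296:Sat 2304:Mon 2308:Sat 2312:Thu 2316:Tue 2320:Sun 2324:Fri✓ 2328:Wed 2332:Mon
Friday: 2284, 2324 → 2.

2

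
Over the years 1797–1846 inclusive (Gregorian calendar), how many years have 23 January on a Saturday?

7

Track 23 January's weekday year by year (advancing +1, or +2 across a Feb 29):
  1797: Mon  1798: Tue (+1)  1799: Wed (+1)  1800: Thu (+1)  1801: Fri (+1)
  1802: Sat (+1) ✓  1803: Sun (+1)  1804: Mon (+1)  1805: Wed (+2)  1806: Thu (+1)
  1807: Fri (+1)  1808: Sat (+1) ✓  1809: Mon (+2)  1810: Tue (+1)  … (22 more years) …
  1833: Wed (+2)  1834: Thu (+1)  1835: Fri (+1)  1836: Sat (+1) ✓  1837: Mon (+2)
  1838: Tue (+1)  1839: Wed (+1)  1840: Thu (+1)  1841: Sat (+2) ✓  1842: Sun (+1)
  1843: Mon (+1)  1844: Tue (+1)  1845: Thu (+2)  1846: Fri (+1)
Saturday years: 1802, 1808, 1813, 1819, 1830, 1836, 1841 — 7 in total.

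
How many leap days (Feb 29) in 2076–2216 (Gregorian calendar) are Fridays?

5

Leap years in 2076–2216: 34 of them.
Feb 29 weekday advances by 5 (mod 7) from one leap year to the next four years later (or differs when a century non-leap intervenes).
Leap-day weekdays: 2076:Sat 2080:Thu 2084:Tue 2088:Sun 2092:Fri✓ 2096:Wed 2104:Fri✓ 2108:Wed 2112:Mon 2116:Sat 2120:Thu 2124:Tue 2128:Sun …(8 more)… 2164:Wed 2168:Mon 2172:Sat 2176:Thu 2180:Tue 2184:Sun 2188:Fri✓ 2192:Wed 2196:Mon 2204:Wed 2208:Mon 2212:Sat 2216:Thu
Friday: 2092, 2104, 2132, 2160, 2188 → 5.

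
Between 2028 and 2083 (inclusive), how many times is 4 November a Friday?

8

Track 4 November's weekday year by year (advancing +1, or +2 across a Feb 29):
  2028: Sat  2029: Sun (+1)  2030: Mon (+1)  2031: Tue (+1)  2032: Thu (+2)
  2033: Fri (+1) ✓  2034: Sat (+1)  2035: Sun (+1)  2036: Tue (+2)  2037: Wed (+1)
  2038: Thu (+1)  2039: Fri (+1) ✓  2040: Sun (+2)  2041: Mon (+1)  … (28 more years) …
  2070: Tue (+1)  2071: Wed (+1)  2072: Fri (+2) ✓  2073: Sat (+1)  2074: Sun (+1)
  2075: Mon (+1)  2076: Wed (+2)  2077: Thu (+1)  2078: Fri (+1) ✓  2079: Sat (+1)
  2080: Mon (+2)  2081: Tue (+1)  2082: Wed (+1)  2083: Thu (+1)
Friday years: 2033, 2039, 2044, 2050, 2061, 2067, 2072, 2078 — 8 in total.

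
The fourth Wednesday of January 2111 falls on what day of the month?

January 1, 2111 is a Thursday, so the first Wednesday is the 7th.
The fourth Wednesday is 7 + 21 = 28.

28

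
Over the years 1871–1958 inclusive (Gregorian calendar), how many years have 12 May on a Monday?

Track 12 May's weekday year by year (advancing +1, or +2 across a Feb 29):
  1871: Fri  1872: Sun (+2)  1873: Mon (+1) ✓  1874: Tue (+1)  1875: Wed (+1)
  1876: Fri (+2)  1877: Sat (+1)  1878: Sun (+1)  1879: Mon (+1) ✓  1880: Wed (+2)
  1881: Thu (+1)  1882: Fri (+1)  1883: Sat (+1)  1884: Mon (+2) ✓  … (60 more years) …
  1945: Sat (+1)  1946: Sun (+1)  1947: Mon (+1) ✓  1948: Wed (+2)  1949: Thu (+1)
  1950: Fri (+1)  1951: Sat (+1)  1952: Mon (+2) ✓  1953: Tue (+1)  1954: Wed (+1)
  1955: Thu (+1)  1956: Sat (+2)  1957: Sun (+1)  1958: Mon (+1) ✓
Monday years: 1873, 1879, 1884, 1890, 1902, 1913, 1919, 1924, 1930, 1941, 1947, 1952, 1958 — 13 in total.

13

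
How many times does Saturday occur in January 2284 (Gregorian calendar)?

January 2284 has 31 days and begins on Tuesday.
The first Saturday is January 5.
Saturdays fall on 5, 12, 19, 26 — that's 4.

4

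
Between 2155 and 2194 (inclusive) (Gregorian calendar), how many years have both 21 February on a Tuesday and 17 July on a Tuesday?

Check each year's weekday for 21 February and 17 July:
  2155: Fri/Thu  2156: Sat/Sat  2157: Mon/Sun  2158: Tue/Mon  2159: Wed/Tue  2160: Thu/Thu  2161: Sat/Fri  2162: Sun/Sat  2163: Mon/Sun  2164: Tue/Tue ✓  2165: Thu/Wed  2166: Fri/Thu  2167: Sat/Fri  2168: Sun/Sun  …(12 more)…  2181: Wed/Tue  2182: Thu/Wed  2183: Fri/Thu  2184: Sat/Sat  2185: Mon/Sun  2186: Tue/Mon  2187: Wed/Tue  2188: Thu/Thu  2189: Sat/Fri  2190: Sun/Sat  2191: Mon/Sun  2192: Tue/Tue ✓  2193: Thu/Wed  2194: Fri/Thu
Both conditions hold in: 2164, 2192 — 2.

2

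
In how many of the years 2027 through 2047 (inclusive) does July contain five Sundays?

10

July has 31 days; it has five Sundays when Sunday falls among the first (month-length − 28) days — i.e. when July 1 is one of Sunday/Saturday/Friday.
July 1 by year: 2027:Thu 2028:Sat✓ 2029:Sun✓ 2030:Mon 2031:Tue 2032:Thu 2033:Fri✓ 2034:Sat✓ 2035:Sun✓ 2036:Tue 2037:Wed 2038:Thu 2039:Fri✓ 2040:Sun✓ 2041:Mon 2042:Tue 2043:Wed 2044:Fri✓ 2045:Sat✓ 2046:Sun✓ 2047:Mon
Years with five Sundays: 2028, 2029, 2033, 2034, 2035, 2039, 2040, 2044, 2045, 2046 → 10.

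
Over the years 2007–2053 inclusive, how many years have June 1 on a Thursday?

6

Track June 1's weekday year by year (advancing +1, or +2 across a Feb 29):
  2007: Fri  2008: Sun (+2)  2009: Mon (+1)  2010: Tue (+1)  2011: Wed (+1)
  2012: Fri (+2)  2013: Sat (+1)  2014: Sun (+1)  2015: Mon (+1)  2016: Wed (+2)
  2017: Thu (+1) ✓  2018: Fri (+1)  2019: Sat (+1)  2020: Mon (+2)  … (19 more years) …
  2040: Fri (+2)  2041: Sat (+1)  2042: Sun (+1)  2043: Mon (+1)  2044: Wed (+2)
  2045: Thu (+1) ✓  2046: Fri (+1)  2047: Sat (+1)  2048: Mon (+2)  2049: Tue (+1)
  2050: Wed (+1)  2051: Thu (+1) ✓  2052: Sat (+2)  2053: Sun (+1)
Thursday years: 2017, 2023, 2028, 2034, 2045, 2051 — 6 in total.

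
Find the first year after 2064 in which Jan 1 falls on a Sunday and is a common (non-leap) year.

2073

Jan 1 advances by 2 weekdays after a leap year and by 1 after a common year.
2064: Jan 1 is Tuesday (leap).
2065: Thursday
2066: Friday
2067: Saturday
2068: Sunday (leap)
2069: Tuesday
2070: Wednesday
2071: Thursday
2072: Friday (leap)
2073: Sunday
2073 begins on a Sunday and is a common year.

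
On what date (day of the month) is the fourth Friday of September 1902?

26

September 1, 1902 is a Monday, so the first Friday is the 5th.
The fourth Friday is 5 + 21 = 26.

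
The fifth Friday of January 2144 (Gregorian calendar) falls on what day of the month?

31

January 1, 2144 is a Wednesday, so the first Friday is the 3rd.
The fifth Friday is 3 + 28 = 31.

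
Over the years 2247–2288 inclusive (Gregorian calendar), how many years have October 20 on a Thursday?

6

Track October 20's weekday year by year (advancing +1, or +2 across a Feb 29):
  2247: Wed  2248: Fri (+2)  2249: Sat (+1)  2250: Sun (+1)  2251: Mon (+1)
  2252: Wed (+2)  2253: Thu (+1) ✓  2254: Fri (+1)  2255: Sat (+1)  2256: Mon (+2)
  2257: Tue (+1)  2258: Wed (+1)  2259: Thu (+1) ✓  2260: Sat (+2)  … (14 more years) …
  2275: Wed (+1)  2276: Fri (+2)  2277: Sat (+1)  2278: Sun (+1)  2279: Mon (+1)
  2280: Wed (+2)  2281: Thu (+1) ✓  2282: Fri (+1)  2283: Sat (+1)  2284: Mon (+2)
  2285: Tue (+1)  2286: Wed (+1)  2287: Thu (+1) ✓  2288: Sat (+2)
Thursday years: 2253, 2259, 2264, 2270, 2281, 2287 — 6 in total.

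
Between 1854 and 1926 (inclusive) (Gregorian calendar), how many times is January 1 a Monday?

11

Track January 1's weekday year by year (advancing +1, or +2 across a Feb 29):
  1854: Sun  1855: Mon (+1) ✓  1856: Tue (+1)  1857: Thu (+2)  1858: Fri (+1)
  1859: Sat (+1)  1860: Sun (+1)  1861: Tue (+2)  1862: Wed (+1)  1863: Thu (+1)
  1864: Fri (+1)  1865: Sun (+2)  1866: Mon (+1) ✓  1867: Tue (+1)  … (45 more years) …
  1913: Wed (+2)  1914: Thu (+1)  1915: Fri (+1)  1916: Sat (+1)  1917: Mon (+2) ✓
  1918: Tue (+1)  1919: Wed (+1)  1920: Thu (+1)  1921: Sat (+2)  1922: Sun (+1)
  1923: Mon (+1) ✓  1924: Tue (+1)  1925: Thu (+2)  1926: Fri (+1)
Monday years: 1855, 1866, 1872, 1877, 1883, 1894, 1900, 1906, 1912, 1917, 1923 — 11 in total.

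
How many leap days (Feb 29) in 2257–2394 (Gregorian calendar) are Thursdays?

Leap years in 2257–2394: 33 of them.
Feb 29 weekday advances by 5 (mod 7) from one leap year to the next four years later (or differs when a century non-leap intervenes).
Leap-day weekdays: 2260:Wed 2264:Mon 2268:Sat 2272:Thu✓ 2276:Tue 2280:Sun 2284:Fri 2288:Wed 2292:Mon 2296:Sat 2304:Mon 2308:Sat 2312:Thu✓ …(7 more)… 2344:Tue 2348:Sun 2352:Fri 2356:Wed 2360:Mon 2364:Sat 2368:Thu✓ 2372:Tue 2376:Sun 2380:Fri 2384:Wed 2388:Mon 2392:Sat
Thursday: 2272, 2312, 2340, 2368 → 4.

4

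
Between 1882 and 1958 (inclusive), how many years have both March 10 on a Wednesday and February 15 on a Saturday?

Check each year's weekday for March 10 and February 15:
  1882: Fri/Wed  1883: Sat/Thu  1884: Mon/Fri  1885: Tue/Sun  1886: Wed/Mon  1887: Thu/Tue  1888: Sat/Wed  1889: Sun/Fri  1890: Mon/Sat  1891: Tue/Sun  1892: Thu/Mon  1893: Fri/Wed  1894: Sat/Thu  1895: Sun/Fri  …(49 more)…  1945: Sat/Thu  1946: Sun/Fri  1947: Mon/Sat  1948: Wed/Sun  1949: Thu/Tue  1950: Fri/Wed  1951: Sat/Thu  1952: Mon/Fri  1953: Tue/Sun  1954: Wed/Mon  1955: Thu/Tue  1956: Sat/Wed  1957: Sun/Fri  1958: Mon/Sat
Both conditions hold in: no year — 0.

0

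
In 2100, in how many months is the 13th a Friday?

1

Check the 13th of each month of 2100: Jan 13: Wed, Feb 13: Sat, Mar 13: Sat, Apr 13: Tue, May 13: Thu, Jun 13: Sun, Jul 13: Tue, Aug 13: Fri, Sep 13: Mon, Oct 13: Wed, Nov 13: Sat, Dec 13: Mon.
Friday occurs in August — 1 month.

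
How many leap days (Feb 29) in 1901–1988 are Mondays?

4

Leap years in 1901–1988: 22 of them.
Feb 29 weekday advances by 5 (mod 7) from one leap year to the next four years later (or differs when a century non-leap intervenes).
Leap-day weekdays: 1904:Mon✓ 1908:Sat 1912:Thu 1916:Tue 1920:Sun 1924:Fri 1928:Wed 1932:Mon✓ 1936:Sat 1940:Thu 1944:Tue 1948:Sun 1952:Fri 1956:Wed 1960:Mon✓ 1964:Sat 1968:Thu 1972:Tue 1976:Sun 1980:Fri 1984:Wed 1988:Mon✓
Monday: 1904, 1932, 1960, 1988 → 4.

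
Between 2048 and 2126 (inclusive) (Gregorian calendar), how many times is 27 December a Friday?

11

Track 27 December's weekday year by year (advancing +1, or +2 across a Feb 29):
  2048: Sun  2049: Mon (+1)  2050: Tue (+1)  2051: Wed (+1)  2052: Fri (+2) ✓
  2053: Sat (+1)  2054: Sun (+1)  2055: Mon (+1)  2056: Wed (+2)  2057: Thu (+1)
  2058: Fri (+1) ✓  2059: Sat (+1)  2060: Mon (+2)  2061: Tue (+1)  … (51 more years) …
  2113: Wed (+1)  2114: Thu (+1)  2115: Fri (+1) ✓  2116: Sun (+2)  2117: Mon (+1)
  2118: Tue (+1)  2119: Wed (+1)  2120: Fri (+2) ✓  2121: Sat (+1)  2122: Sun (+1)
  2123: Mon (+1)  2124: Wed (+2)  2125: Thu (+1)  2126: Fri (+1) ✓
Friday years: 2052, 2058, 2069, 2075, 2080, 2086, 2097, 2109, 2115, 2120, 2126 — 11 in total.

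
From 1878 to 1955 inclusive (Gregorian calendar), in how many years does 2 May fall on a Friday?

11

Track 2 May's weekday year by year (advancing +1, or +2 across a Feb 29):
  1878: Thu  1879: Fri (+1) ✓  1880: Sun (+2)  1881: Mon (+1)  1882: Tue (+1)
  1883: Wed (+1)  1884: Fri (+2) ✓  1885: Sat (+1)  1886: Sun (+1)  1887: Mon (+1)
  1888: Wed (+2)  1889: Thu (+1)  1890: Fri (+1) ✓  1891: Sat (+1)  … (50 more years) …
  1942: Sat (+1)  1943: Sun (+1)  1944: Tue (+2)  1945: Wed (+1)  1946: Thu (+1)
  1947: Fri (+1) ✓  1948: Sun (+2)  1949: Mon (+1)  1950: Tue (+1)  1951: Wed (+1)
  1952: Fri (+2) ✓  1953: Sat (+1)  1954: Sun (+1)  1955: Mon (+1)
Friday years: 1879, 1884, 1890, 1902, 1913, 1919, 1924, 1930, 1941, 1947, 1952 — 11 in total.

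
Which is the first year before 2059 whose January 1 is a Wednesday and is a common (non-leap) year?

2053

Jan 1 advances by 2 weekdays after a leap year and by 1 after a common year.
2059: Jan 1 is Wednesday.
2058: Tuesday
2057: Monday
2056: Saturday (leap)
2055: Friday
2054: Thursday
2053: Wednesday
2053 begins on a Wednesday and is a common year.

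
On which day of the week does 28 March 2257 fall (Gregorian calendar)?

January 1, 2257 is a Thursday.
March 28 is day 87 of the year, i.e. 86 days after Jan 1.
86 mod 7 = 2, so advance 2 weekdays from Thursday: Saturday.

Saturday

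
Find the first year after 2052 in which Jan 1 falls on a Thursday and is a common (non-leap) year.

2054

Jan 1 advances by 2 weekdays after a leap year and by 1 after a common year.
2052: Jan 1 is Monday (leap).
2053: Wednesday
2054: Thursday
2054 begins on a Thursday and is a common year.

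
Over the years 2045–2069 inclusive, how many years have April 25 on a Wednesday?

4

Track April 25's weekday year by year (advancing +1, or +2 across a Feb 29):
  2045: Tue  2046: Wed (+1) ✓  2047: Thu (+1)  2048: Sat (+2)  2049: Sun (+1)
  2050: Mon (+1)  2051: Tue (+1)  2052: Thu (+2)  2053: Fri (+1)  2054: Sat (+1)
  2055: Sun (+1)  2056: Tue (+2)  2057: Wed (+1) ✓  2058: Thu (+1)  2059: Fri (+1)
  2060: Sun (+2)  2061: Mon (+1)  2062: Tue (+1)  2063: Wed (+1) ✓  2064: Fri (+2)
  2065: Sat (+1)  2066: Sun (+1)  2067: Mon (+1)  2068: Wed (+2) ✓  2069: Thu (+1)
Wednesday years: 2046, 2057, 2063, 2068 — 4 in total.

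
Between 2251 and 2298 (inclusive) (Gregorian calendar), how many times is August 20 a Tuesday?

6

Track August 20's weekday year by year (advancing +1, or +2 across a Feb 29):
  2251: Wed  2252: Fri (+2)  2253: Sat (+1)  2254: Sun (+1)  2255: Mon (+1)
  2256: Wed (+2)  2257: Thu (+1)  2258: Fri (+1)  2259: Sat (+1)  2260: Mon (+2)
  2261: Tue (+1) ✓  2262: Wed (+1)  2263: Thu (+1)  2264: Sat (+2)  … (20 more years) …
  2285: Thu (+1)  2286: Fri (+1)  2287: Sat (+1)  2288: Mon (+2)  2289: Tue (+1) ✓
  2290: Wed (+1)  2291: Thu (+1)  2292: Sat (+2)  2293: Sun (+1)  2294: Mon (+1)
  2295: Tue (+1) ✓  2296: Thu (+2)  2297: Fri (+1)  2298: Sat (+1)
Tuesday years: 2261, 2267, 2272, 2278, 2289, 2295 — 6 in total.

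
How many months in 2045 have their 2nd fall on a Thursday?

3

Check the 2nd of each month of 2045: Jan 2: Mon, Feb 2: Thu, Mar 2: Thu, Apr 2: Sun, May 2: Tue, Jun 2: Fri, Jul 2: Sun, Aug 2: Wed, Sep 2: Sat, Oct 2: Mon, Nov 2: Thu, Dec 2: Sat.
Thursday occurs in February, March, November — 3 months.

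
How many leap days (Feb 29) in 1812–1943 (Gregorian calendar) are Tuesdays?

4

Leap years in 1812–1943: 32 of them.
Feb 29 weekday advances by 5 (mod 7) from one leap year to the next four years later (or differs when a century non-leap intervenes).
Leap-day weekdays: 1812:Sat 1816:Thu 1820:Tue✓ 1824:Sun 1828:Fri 1832:Wed 1836:Mon 1840:Sat 1844:Thu 1848:Tue✓ 1852:Sun 1856:Fri 1860:Wed …(6 more)… 1888:Wed 1892:Mon 1896:Sat 1904:Mon 1908:Sat 1912:Thu 1916:Tue✓ 1920:Sun 1924:Fri 1928:Wed 1932:Mon 1936:Sat 1940:Thu
Tuesday: 1820, 1848, 1876, 1916 → 4.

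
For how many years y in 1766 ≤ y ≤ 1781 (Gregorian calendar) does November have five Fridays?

November has 30 days; it has five Fridays when Friday falls among the first (month-length − 28) days — i.e. when November 1 is one of Friday/Thursday.
November 1 by year: 1766:Sat 1767:Sun 1768:Tue 1769:Wed 1770:Thu✓ 1771:Fri✓ 1772:Sun 1773:Mon 1774:Tue 1775:Wed 1776:Fri✓ 1777:Sat 1778:Sun 1779:Mon 1780:Wed 1781:Thu✓
Years with five Fridays: 1770, 1771, 1776, 1781 → 4.

4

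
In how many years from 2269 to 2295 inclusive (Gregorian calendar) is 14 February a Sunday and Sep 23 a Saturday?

Check each year's weekday for 14 February and Sep 23:
  2269: Sun/Thu  2270: Mon/Fri  2271: Tue/Sat  2272: Wed/Mon  2273: Fri/Tue  2274: Sat/Wed  2275: Sun/Thu  2276: Mon/Sat  2277: Wed/Sun  2278: Thu/Mon  2279: Fri/Tue  2280: Sat/Thu  2281: Mon/Fri  2282: Tue/Sat  2283: Wed/Sun  2284: Thu/Tue  2285: Sat/Wed  2286: Sun/Thu  2287: Mon/Fri  2288: Tue/Sun  2289: Thu/Mon  2290: Fri/Tue  2291: Sat/Wed  2292: Sun/Fri  2293: Tue/Sat  2294: Wed/Sun  2295: Thu/Mon
Both conditions hold in: no year — 0.

0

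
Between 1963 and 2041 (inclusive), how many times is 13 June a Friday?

Track 13 June's weekday year by year (advancing +1, or +2 across a Feb 29):
  1963: Thu  1964: Sat (+2)  1965: Sun (+1)  1966: Mon (+1)  1967: Tue (+1)
  1968: Thu (+2)  1969: Fri (+1) ✓  1970: Sat (+1)  1971: Sun (+1)  1972: Tue (+2)
  1973: Wed (+1)  1974: Thu (+1)  1975: Fri (+1) ✓  1976: Sun (+2)  … (51 more years) …
  2028: Tue (+2)  2029: Wed (+1)  2030: Thu (+1)  2031: Fri (+1) ✓  2032: Sun (+2)
  2033: Mon (+1)  2034: Tue (+1)  2035: Wed (+1)  2036: Fri (+2) ✓  2037: Sat (+1)
  2038: Sun (+1)  2039: Mon (+1)  2040: Wed (+2)  2041: Thu (+1)
Friday years: 1969, 1975, 1980, 1986, 1997, 2003, 2008, 2014, 2025, 2031, 2036 — 11 in total.

11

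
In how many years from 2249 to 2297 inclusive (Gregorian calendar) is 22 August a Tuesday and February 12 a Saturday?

Check each year's weekday for 22 August and February 12:
  2249: Wed/Mon  2250: Thu/Tue  2251: Fri/Wed  2252: Sun/Thu  2253: Mon/Sat  2254: Tue/Sun  2255: Wed/Mon  2256: Fri/Tue  2257: Sat/Thu  2258: Sun/Fri  2259: Mon/Sat  2260: Wed/Sun  2261: Thu/Tue  2262: Fri/Wed  …(21 more)…  2284: Fri/Tue  2285: Sat/Thu  2286: Sun/Fri  2287: Mon/Sat  2288: Wed/Sun  2289: Thu/Tue  2290: Fri/Wed  2291: Sat/Thu  2292: Mon/Fri  2293: Tue/Sun  2294: Wed/Mon  2295: Thu/Tue  2296: Sat/Wed  2297: Sun/Fri
Both conditions hold in: 2276 — 1.

1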